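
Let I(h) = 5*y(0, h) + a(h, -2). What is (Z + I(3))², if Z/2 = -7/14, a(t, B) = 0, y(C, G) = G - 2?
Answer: 16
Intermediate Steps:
y(C, G) = -2 + G
I(h) = -10 + 5*h (I(h) = 5*(-2 + h) + 0 = (-10 + 5*h) + 0 = -10 + 5*h)
Z = -1 (Z = 2*(-7/14) = 2*(-7*1/14) = 2*(-½) = -1)
(Z + I(3))² = (-1 + (-10 + 5*3))² = (-1 + (-10 + 15))² = (-1 + 5)² = 4² = 16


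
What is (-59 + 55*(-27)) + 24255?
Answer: 22711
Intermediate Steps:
(-59 + 55*(-27)) + 24255 = (-59 - 1485) + 24255 = -1544 + 24255 = 22711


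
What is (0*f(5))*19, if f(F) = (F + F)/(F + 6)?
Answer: 0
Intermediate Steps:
f(F) = 2*F/(6 + F) (f(F) = (2*F)/(6 + F) = 2*F/(6 + F))
(0*f(5))*19 = (0*(2*5/(6 + 5)))*19 = (0*(2*5/11))*19 = (0*(2*5*(1/11)))*19 = (0*(10/11))*19 = 0*19 = 0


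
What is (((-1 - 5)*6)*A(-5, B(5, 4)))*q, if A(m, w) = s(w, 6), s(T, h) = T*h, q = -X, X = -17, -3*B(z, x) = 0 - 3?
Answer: -3672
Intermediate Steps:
B(z, x) = 1 (B(z, x) = -(0 - 3)/3 = -⅓*(-3) = 1)
q = 17 (q = -1*(-17) = 17)
A(m, w) = 6*w (A(m, w) = w*6 = 6*w)
(((-1 - 5)*6)*A(-5, B(5, 4)))*q = (((-1 - 5)*6)*(6*1))*17 = (-6*6*6)*17 = -36*6*17 = -216*17 = -3672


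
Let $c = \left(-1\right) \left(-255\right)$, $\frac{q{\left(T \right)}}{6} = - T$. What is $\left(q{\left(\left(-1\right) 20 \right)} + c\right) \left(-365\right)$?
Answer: $-136875$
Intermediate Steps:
$q{\left(T \right)} = - 6 T$ ($q{\left(T \right)} = 6 \left(- T\right) = - 6 T$)
$c = 255$
$\left(q{\left(\left(-1\right) 20 \right)} + c\right) \left(-365\right) = \left(- 6 \left(\left(-1\right) 20\right) + 255\right) \left(-365\right) = \left(\left(-6\right) \left(-20\right) + 255\right) \left(-365\right) = \left(120 + 255\right) \left(-365\right) = 375 \left(-365\right) = -136875$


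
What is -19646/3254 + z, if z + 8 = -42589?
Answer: -69315142/1627 ≈ -42603.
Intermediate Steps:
z = -42597 (z = -8 - 42589 = -42597)
-19646/3254 + z = -19646/3254 - 42597 = -19646*1/3254 - 42597 = -9823/1627 - 42597 = -69315142/1627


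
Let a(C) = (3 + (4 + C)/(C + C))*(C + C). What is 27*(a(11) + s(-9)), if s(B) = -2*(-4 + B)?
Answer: 2889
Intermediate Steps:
s(B) = 8 - 2*B
a(C) = 2*C*(3 + (4 + C)/(2*C)) (a(C) = (3 + (4 + C)/((2*C)))*(2*C) = (3 + (4 + C)*(1/(2*C)))*(2*C) = (3 + (4 + C)/(2*C))*(2*C) = 2*C*(3 + (4 + C)/(2*C)))
27*(a(11) + s(-9)) = 27*((4 + 7*11) + (8 - 2*(-9))) = 27*((4 + 77) + (8 + 18)) = 27*(81 + 26) = 27*107 = 2889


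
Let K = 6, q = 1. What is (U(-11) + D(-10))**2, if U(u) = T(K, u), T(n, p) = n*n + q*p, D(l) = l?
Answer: 225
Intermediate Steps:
T(n, p) = p + n**2 (T(n, p) = n*n + 1*p = n**2 + p = p + n**2)
U(u) = 36 + u (U(u) = u + 6**2 = u + 36 = 36 + u)
(U(-11) + D(-10))**2 = ((36 - 11) - 10)**2 = (25 - 10)**2 = 15**2 = 225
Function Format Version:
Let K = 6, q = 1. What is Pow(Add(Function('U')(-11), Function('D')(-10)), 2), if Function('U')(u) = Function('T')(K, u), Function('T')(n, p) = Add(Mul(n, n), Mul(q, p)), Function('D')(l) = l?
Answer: 225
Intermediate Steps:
Function('T')(n, p) = Add(p, Pow(n, 2)) (Function('T')(n, p) = Add(Mul(n, n), Mul(1, p)) = Add(Pow(n, 2), p) = Add(p, Pow(n, 2)))
Function('U')(u) = Add(36, u) (Function('U')(u) = Add(u, Pow(6, 2)) = Add(u, 36) = Add(36, u))
Pow(Add(Function('U')(-11), Function('D')(-10)), 2) = Pow(Add(Add(36, -11), -10), 2) = Pow(Add(25, -10), 2) = Pow(15, 2) = 225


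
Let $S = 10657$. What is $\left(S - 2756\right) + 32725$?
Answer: $40626$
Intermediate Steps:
$\left(S - 2756\right) + 32725 = \left(10657 - 2756\right) + 32725 = 7901 + 32725 = 40626$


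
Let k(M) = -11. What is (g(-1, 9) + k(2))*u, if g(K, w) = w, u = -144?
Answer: 288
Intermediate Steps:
(g(-1, 9) + k(2))*u = (9 - 11)*(-144) = -2*(-144) = 288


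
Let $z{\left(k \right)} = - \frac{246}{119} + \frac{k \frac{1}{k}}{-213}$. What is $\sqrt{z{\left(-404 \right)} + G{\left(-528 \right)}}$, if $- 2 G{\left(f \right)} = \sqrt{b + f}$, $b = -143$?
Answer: $\frac{\sqrt{-5324593596 - 1284940818 i \sqrt{671}}}{50694} \approx 2.35 - 2.7558 i$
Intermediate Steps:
$z{\left(k \right)} = - \frac{52517}{25347}$ ($z{\left(k \right)} = \left(-246\right) \frac{1}{119} + 1 \left(- \frac{1}{213}\right) = - \frac{246}{119} - \frac{1}{213} = - \frac{52517}{25347}$)
$G{\left(f \right)} = - \frac{\sqrt{-143 + f}}{2}$
$\sqrt{z{\left(-404 \right)} + G{\left(-528 \right)}} = \sqrt{- \frac{52517}{25347} - \frac{\sqrt{-143 - 528}}{2}} = \sqrt{- \frac{52517}{25347} - \frac{\sqrt{-671}}{2}} = \sqrt{- \frac{52517}{25347} - \frac{i \sqrt{671}}{2}}$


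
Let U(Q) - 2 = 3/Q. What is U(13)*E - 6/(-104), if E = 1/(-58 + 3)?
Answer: 49/2860 ≈ 0.017133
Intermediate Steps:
E = -1/55 (E = 1/(-55) = -1/55 ≈ -0.018182)
U(Q) = 2 + 3/Q
U(13)*E - 6/(-104) = (2 + 3/13)*(-1/55) - 6/(-104) = (2 + 3*(1/13))*(-1/55) - 6*(-1/104) = (2 + 3/13)*(-1/55) + 3/52 = (29/13)*(-1/55) + 3/52 = -29/715 + 3/52 = 49/2860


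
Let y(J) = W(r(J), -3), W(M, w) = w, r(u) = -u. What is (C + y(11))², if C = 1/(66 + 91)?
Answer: 220900/24649 ≈ 8.9618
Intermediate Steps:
y(J) = -3
C = 1/157 ≈ 0.0063694
(C + y(11))² = (1/157 - 3)² = (-470/157)² = 220900/24649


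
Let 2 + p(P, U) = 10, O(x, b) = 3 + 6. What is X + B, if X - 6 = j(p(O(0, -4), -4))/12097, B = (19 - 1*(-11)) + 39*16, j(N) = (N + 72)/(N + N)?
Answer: 7984025/12097 ≈ 660.00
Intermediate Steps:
O(x, b) = 9
p(P, U) = 8 (p(P, U) = -2 + 10 = 8)
j(N) = (72 + N)/(2*N) (j(N) = (72 + N)/((2*N)) = (72 + N)*(1/(2*N)) = (72 + N)/(2*N))
B = 654 (B = (19 + 11) + 624 = 30 + 624 = 654)
X = 72587/12097 (X = 6 + ((1/2)*(72 + 8)/8)/12097 = 6 + ((1/2)*(1/8)*80)*(1/12097) = 6 + 5*(1/12097) = 6 + 5/12097 = 72587/12097 ≈ 6.0004)
X + B = 72587/12097 + 654 = 7984025/12097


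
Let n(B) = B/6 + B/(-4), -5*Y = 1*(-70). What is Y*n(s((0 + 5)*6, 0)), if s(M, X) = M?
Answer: -35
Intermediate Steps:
Y = 14 (Y = -(-70)/5 = -1/5*(-70) = 14)
n(B) = -B/12 (n(B) = B*(1/6) + B*(-1/4) = B/6 - B/4 = -B/12)
Y*n(s((0 + 5)*6, 0)) = 14*(-(0 + 5)*6/12) = 14*(-5*6/12) = 14*(-1/12*30) = 14*(-5/2) = -35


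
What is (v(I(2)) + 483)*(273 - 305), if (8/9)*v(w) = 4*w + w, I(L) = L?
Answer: -15816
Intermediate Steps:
v(w) = 45*w/8 (v(w) = 9*(4*w + w)/8 = 9*(5*w)/8 = 45*w/8)
(v(I(2)) + 483)*(273 - 305) = ((45/8)*2 + 483)*(273 - 305) = (45/4 + 483)*(-32) = (1977/4)*(-32) = -15816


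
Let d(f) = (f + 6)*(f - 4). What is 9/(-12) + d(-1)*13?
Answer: -1303/4 ≈ -325.75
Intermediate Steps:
d(f) = (-4 + f)*(6 + f) (d(f) = (6 + f)*(-4 + f) = (-4 + f)*(6 + f))
9/(-12) + d(-1)*13 = 9/(-12) + (-24 + (-1)**2 + 2*(-1))*13 = 9*(-1/12) + (-24 + 1 - 2)*13 = -3/4 - 25*13 = -3/4 - 325 = -1303/4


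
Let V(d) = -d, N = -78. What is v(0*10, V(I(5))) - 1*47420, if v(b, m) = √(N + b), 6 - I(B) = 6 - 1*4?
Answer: -47420 + I*√78 ≈ -47420.0 + 8.8318*I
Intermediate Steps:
I(B) = 4 (I(B) = 6 - (6 - 1*4) = 6 - (6 - 4) = 6 - 1*2 = 6 - 2 = 4)
v(b, m) = √(-78 + b)
v(0*10, V(I(5))) - 1*47420 = √(-78 + 0*10) - 1*47420 = √(-78 + 0) - 47420 = √(-78) - 47420 = I*√78 - 47420 = -47420 + I*√78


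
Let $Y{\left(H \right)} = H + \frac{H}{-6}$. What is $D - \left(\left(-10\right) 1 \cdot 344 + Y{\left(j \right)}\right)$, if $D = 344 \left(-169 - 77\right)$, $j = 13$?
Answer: $- \frac{487169}{6} \approx -81195.0$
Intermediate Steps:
$Y{\left(H \right)} = \frac{5 H}{6}$ ($Y{\left(H \right)} = H + H \left(- \frac{1}{6}\right) = H - \frac{H}{6} = \frac{5 H}{6}$)
$D = -84624$ ($D = 344 \left(-246\right) = -84624$)
$D - \left(\left(-10\right) 1 \cdot 344 + Y{\left(j \right)}\right) = -84624 - \left(\left(-10\right) 1 \cdot 344 + \frac{5}{6} \cdot 13\right) = -84624 - \left(\left(-10\right) 344 + \frac{65}{6}\right) = -84624 - \left(-3440 + \frac{65}{6}\right) = -84624 - - \frac{20575}{6} = -84624 + \frac{20575}{6} = - \frac{487169}{6}$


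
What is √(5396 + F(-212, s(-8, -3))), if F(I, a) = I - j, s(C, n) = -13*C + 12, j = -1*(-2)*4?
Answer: 2*√1294 ≈ 71.944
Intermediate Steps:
j = 8 (j = 2*4 = 8)
s(C, n) = 12 - 13*C
F(I, a) = -8 + I (F(I, a) = I - 1*8 = I - 8 = -8 + I)
√(5396 + F(-212, s(-8, -3))) = √(5396 + (-8 - 212)) = √(5396 - 220) = √5176 = 2*√1294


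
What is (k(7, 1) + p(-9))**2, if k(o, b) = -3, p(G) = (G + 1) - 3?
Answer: 196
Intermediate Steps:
p(G) = -2 + G (p(G) = (1 + G) - 3 = -2 + G)
(k(7, 1) + p(-9))**2 = (-3 + (-2 - 9))**2 = (-3 - 11)**2 = (-14)**2 = 196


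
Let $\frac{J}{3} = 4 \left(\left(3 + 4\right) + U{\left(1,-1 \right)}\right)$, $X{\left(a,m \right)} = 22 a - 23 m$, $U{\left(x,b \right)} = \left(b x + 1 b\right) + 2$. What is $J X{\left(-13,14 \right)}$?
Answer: $-51072$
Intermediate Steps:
$U{\left(x,b \right)} = 2 + b + b x$ ($U{\left(x,b \right)} = \left(b x + b\right) + 2 = \left(b + b x\right) + 2 = 2 + b + b x$)
$X{\left(a,m \right)} = - 23 m + 22 a$
$J = 84$ ($J = 3 \cdot 4 \left(\left(3 + 4\right) - 0\right) = 3 \cdot 4 \left(7 - 0\right) = 3 \cdot 4 \left(7 + 0\right) = 3 \cdot 4 \cdot 7 = 3 \cdot 28 = 84$)
$J X{\left(-13,14 \right)} = 84 \left(\left(-23\right) 14 + 22 \left(-13\right)\right) = 84 \left(-322 - 286\right) = 84 \left(-608\right) = -51072$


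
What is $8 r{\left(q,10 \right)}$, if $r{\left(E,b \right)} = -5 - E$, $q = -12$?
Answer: $56$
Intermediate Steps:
$8 r{\left(q,10 \right)} = 8 \left(-5 - -12\right) = 8 \left(-5 + 12\right) = 8 \cdot 7 = 56$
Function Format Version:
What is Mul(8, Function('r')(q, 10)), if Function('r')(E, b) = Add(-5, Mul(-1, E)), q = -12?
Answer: 56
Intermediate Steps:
Mul(8, Function('r')(q, 10)) = Mul(8, Add(-5, Mul(-1, -12))) = Mul(8, Add(-5, 12)) = Mul(8, 7) = 56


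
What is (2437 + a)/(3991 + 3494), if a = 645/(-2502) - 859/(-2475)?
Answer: 1676839277/5150054250 ≈ 0.32560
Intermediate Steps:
a = 61427/688050 (a = 645*(-1/2502) - 859*(-1/2475) = -215/834 + 859/2475 = 61427/688050 ≈ 0.089277)
(2437 + a)/(3991 + 3494) = (2437 + 61427/688050)/(3991 + 3494) = (1676839277/688050)/7485 = (1676839277/688050)*(1/7485) = 1676839277/5150054250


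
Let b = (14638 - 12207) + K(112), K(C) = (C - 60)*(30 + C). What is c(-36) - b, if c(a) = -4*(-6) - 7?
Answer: -9798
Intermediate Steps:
K(C) = (-60 + C)*(30 + C)
c(a) = 17 (c(a) = 24 - 7 = 17)
b = 9815 (b = (14638 - 12207) + (-1800 + 112**2 - 30*112) = 2431 + (-1800 + 12544 - 3360) = 2431 + 7384 = 9815)
c(-36) - b = 17 - 1*9815 = 17 - 9815 = -9798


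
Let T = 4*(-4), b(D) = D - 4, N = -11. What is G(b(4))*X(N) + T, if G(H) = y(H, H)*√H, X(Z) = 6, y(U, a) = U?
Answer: -16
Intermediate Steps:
b(D) = -4 + D
G(H) = H^(3/2) (G(H) = H*√H = H^(3/2))
T = -16
G(b(4))*X(N) + T = (-4 + 4)^(3/2)*6 - 16 = 0^(3/2)*6 - 16 = 0*6 - 16 = 0 - 16 = -16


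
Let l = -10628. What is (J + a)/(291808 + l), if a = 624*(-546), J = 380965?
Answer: 40261/281180 ≈ 0.14319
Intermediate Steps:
a = -340704
(J + a)/(291808 + l) = (380965 - 340704)/(291808 - 10628) = 40261/281180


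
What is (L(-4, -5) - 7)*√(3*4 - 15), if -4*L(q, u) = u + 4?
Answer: -27*I*√3/4 ≈ -11.691*I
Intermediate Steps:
L(q, u) = -1 - u/4 (L(q, u) = -(u + 4)/4 = -(4 + u)/4 = -1 - u/4)
(L(-4, -5) - 7)*√(3*4 - 15) = ((-1 - ¼*(-5)) - 7)*√(3*4 - 15) = ((-1 + 5/4) - 7)*√(12 - 15) = (¼ - 7)*√(-3) = -27*I*√3/4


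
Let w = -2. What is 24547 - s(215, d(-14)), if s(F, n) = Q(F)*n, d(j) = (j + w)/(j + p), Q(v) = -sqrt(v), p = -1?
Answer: 24547 + 16*sqrt(215)/15 ≈ 24563.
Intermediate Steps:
d(j) = (-2 + j)/(-1 + j) (d(j) = (j - 2)/(j - 1) = (-2 + j)/(-1 + j))
s(F, n) = -n*sqrt(F) (s(F, n) = (-sqrt(F))*n = -n*sqrt(F))
24547 - s(215, d(-14)) = 24547 - (-1)*(-2 - 14)/(-1 - 14)*sqrt(215) = 24547 - (-1)*-16/(-15)*sqrt(215) = 24547 - (-1)*(-1/15*(-16))*sqrt(215) = 24547 - (-1)*16*sqrt(215)/15 = 24547 - (-16)*sqrt(215)/15 = 24547 + 16*sqrt(215)/15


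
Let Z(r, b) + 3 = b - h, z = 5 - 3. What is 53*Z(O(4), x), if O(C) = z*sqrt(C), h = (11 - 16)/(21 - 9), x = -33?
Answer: -22631/12 ≈ -1885.9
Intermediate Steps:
h = -5/12 ≈ -0.41667
z = 2
O(C) = 2*sqrt(C)
Z(r, b) = -31/12 + b (Z(r, b) = -3 + (b - 1*(-5/12)) = -3 + (b + 5/12) = -3 + (5/12 + b) = -31/12 + b)
53*Z(O(4), x) = 53*(-31/12 - 33) = 53*(-427/12) = -22631/12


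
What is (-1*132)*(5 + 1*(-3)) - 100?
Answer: -364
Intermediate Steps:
(-1*132)*(5 + 1*(-3)) - 100 = -132*(5 - 3) - 100 = -132*2 - 100 = -264 - 100 = -364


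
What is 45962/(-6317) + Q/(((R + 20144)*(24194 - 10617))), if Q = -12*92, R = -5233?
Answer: -9304859763382/1278855469099 ≈ -7.2759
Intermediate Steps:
Q = -1104
45962/(-6317) + Q/(((R + 20144)*(24194 - 10617))) = 45962/(-6317) - 1104*1/((-5233 + 20144)*(24194 - 10617)) = 45962*(-1/6317) - 1104/(14911*13577) = -45962/6317 - 1104/202446647 = -9304859763382/1278855469099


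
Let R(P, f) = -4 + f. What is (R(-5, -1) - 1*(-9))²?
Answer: 16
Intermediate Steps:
(R(-5, -1) - 1*(-9))² = ((-4 - 1) - 1*(-9))² = (-5 + 9)² = 4² = 16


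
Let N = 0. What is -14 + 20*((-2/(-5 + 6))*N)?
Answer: -14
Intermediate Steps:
-14 + 20*((-2/(-5 + 6))*N) = -14 + 20*(-2/(-5 + 6)*0) = -14 + 20*(-2/1*0) = -14 + 20*(-2*1*0) = -14 + 20*(-2*0) = -14 + 20*0 = -14 + 0 = -14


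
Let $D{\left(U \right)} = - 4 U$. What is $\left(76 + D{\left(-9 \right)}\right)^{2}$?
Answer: $12544$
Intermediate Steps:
$\left(76 + D{\left(-9 \right)}\right)^{2} = \left(76 - -36\right)^{2} = \left(76 + 36\right)^{2} = 112^{2} = 12544$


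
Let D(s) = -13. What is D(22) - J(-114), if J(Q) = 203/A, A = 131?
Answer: -1906/131 ≈ -14.550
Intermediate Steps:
J(Q) = 203/131
D(22) - J(-114) = -13 - 1*203/131 = -13 - 203/131 = -1906/131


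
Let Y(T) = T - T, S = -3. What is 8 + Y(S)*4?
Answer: 8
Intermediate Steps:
Y(T) = 0
8 + Y(S)*4 = 8 + 0*4 = 8 + 0 = 8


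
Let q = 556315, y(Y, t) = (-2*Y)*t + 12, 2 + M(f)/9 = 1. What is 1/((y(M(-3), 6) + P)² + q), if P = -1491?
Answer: 1/2435956 ≈ 4.1052e-7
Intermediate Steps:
M(f) = -9 (M(f) = -18 + 9*1 = -18 + 9 = -9)
y(Y, t) = 12 - 2*Y*t (y(Y, t) = -2*Y*t + 12 = 12 - 2*Y*t)
1/((y(M(-3), 6) + P)² + q) = 1/(((12 - 2*(-9)*6) - 1491)² + 556315) = 1/(((12 + 108) - 1491)² + 556315) = 1/((120 - 1491)² + 556315) = 1/((-1371)² + 556315) = 1/(1879641 + 556315) = 1/2435956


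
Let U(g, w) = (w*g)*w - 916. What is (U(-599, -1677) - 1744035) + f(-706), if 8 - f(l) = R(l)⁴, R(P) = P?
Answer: -250124776110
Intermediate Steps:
U(g, w) = -916 + g*w² (U(g, w) = (g*w)*w - 916 = g*w² - 916 = -916 + g*w²)
f(l) = 8 - l⁴
(U(-599, -1677) - 1744035) + f(-706) = ((-916 - 599*(-1677)²) - 1744035) + (8 - 1*(-706)⁴) = ((-916 - 599*2812329) - 1744035) + (8 - 1*248438446096) = ((-916 - 1684585071) - 1744035) + (8 - 248438446096) = (-1684585987 - 1744035) - 248438446088 = -1686330022 - 248438446088 = -250124776110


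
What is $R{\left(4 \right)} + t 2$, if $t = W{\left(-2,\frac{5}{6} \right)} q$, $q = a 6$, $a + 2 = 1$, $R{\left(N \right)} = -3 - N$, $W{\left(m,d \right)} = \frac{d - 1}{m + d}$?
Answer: $- \frac{61}{7} \approx -8.7143$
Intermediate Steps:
$W{\left(m,d \right)} = \frac{-1 + d}{d + m}$
$a = -1$ ($a = -2 + 1 = -1$)
$q = -6$ ($q = \left(-1\right) 6 = -6$)
$t = - \frac{6}{7}$ ($t = \frac{-1 + \frac{5}{6}}{\frac{5}{6} - 2} \left(-6\right) = \frac{1}{- \frac{7}{6}} \left(- \frac{1}{6}\right) \left(-6\right) = \left(- \frac{6}{7}\right) \left(- \frac{1}{6}\right) \left(-6\right) = \frac{1}{7} \left(-6\right) = - \frac{6}{7} \approx -0.85714$)
$R{\left(4 \right)} + t 2 = \left(-3 - 4\right) - \frac{12}{7} = -7 - \frac{12}{7} = - \frac{61}{7}$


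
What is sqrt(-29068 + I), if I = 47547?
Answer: sqrt(18479) ≈ 135.94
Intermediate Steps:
sqrt(-29068 + I) = sqrt(-29068 + 47547) = sqrt(18479)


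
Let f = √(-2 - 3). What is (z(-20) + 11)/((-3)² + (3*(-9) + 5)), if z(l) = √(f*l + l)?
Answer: -11/13 - 2*√(-5 - 5*I*√5)/13 ≈ -1.139 + 0.45179*I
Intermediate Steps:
f = I*√5 (f = √(-5) = I*√5 ≈ 2.2361*I)
z(l) = √(l + I*l*√5) (z(l) = √((I*√5)*l + l) = √(I*l*√5 + l) = √(l + I*l*√5))
(z(-20) + 11)/((-3)² + (3*(-9) + 5)) = (√(-20*(1 + I*√5)) + 11)/((-3)² + (3*(-9) + 5)) = (√(-20 - 20*I*√5) + 11)/(9 + (-27 + 5)) = (11 + √(-20 - 20*I*√5))/(9 - 22) = (11 + √(-20 - 20*I*√5))/(-13) = (11 + √(-20 - 20*I*√5))*(-1/13) = -11/13 - √(-20 - 20*I*√5)/13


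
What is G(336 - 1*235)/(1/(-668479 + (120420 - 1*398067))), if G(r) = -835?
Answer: 790015210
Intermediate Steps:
G(336 - 1*235)/(1/(-668479 + (120420 - 1*398067))) = -(-457629265 - 332385945) = -835/(1/(-668479 + (120420 - 398067))) = -835/(1/(-668479 - 277647)) = -835/(1/(-946126)) = -835/(-1/946126) = -835*(-946126) = 790015210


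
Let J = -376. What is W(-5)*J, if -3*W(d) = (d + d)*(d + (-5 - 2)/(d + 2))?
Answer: 30080/9 ≈ 3342.2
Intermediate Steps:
W(d) = -2*d*(d - 7/(2 + d))/3 (W(d) = -(d + d)*(d + (-5 - 2)/(d + 2))/3 = -2*d*(d - 7/(2 + d))/3)
W(-5)*J = ((2/3)*(-5)*(7 - 1*(-5)**2 - 2*(-5))/(2 - 5))*(-376) = ((2/3)*(-5)*(7 - 1*25 + 10)/(-3))*(-376) = ((2/3)*(-5)*(-1/3)*(7 - 25 + 10))*(-376) = ((2/3)*(-5)*(-1/3)*(-8))*(-376) = -80/9*(-376) = 30080/9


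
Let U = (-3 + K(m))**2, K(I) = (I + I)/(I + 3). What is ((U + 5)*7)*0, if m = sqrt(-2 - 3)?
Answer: 0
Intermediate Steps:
m = I*sqrt(5) (m = sqrt(-5) = I*sqrt(5) ≈ 2.2361*I)
K(I) = 2*I/(3 + I) (K(I) = (2*I)/(3 + I) = 2*I/(3 + I))
U = (-3 + 2*I*sqrt(5)/(3 + I*sqrt(5)))**2 (U = (-3 + 2*(I*sqrt(5))/(3 + I*sqrt(5)))**2 = (-3 + 2*I*sqrt(5)/(3 + I*sqrt(5)))**2 ≈ 4.3061 - 4.3809*I)
((U + 5)*7)*0 = (((9 + I*sqrt(5))**2/(3 + I*sqrt(5))**2 + 5)*7)*0 = ((5 + (9 + I*sqrt(5))**2/(3 + I*sqrt(5))**2)*7)*0 = (35 + 7*(9 + I*sqrt(5))**2/(3 + I*sqrt(5))**2)*0 = 0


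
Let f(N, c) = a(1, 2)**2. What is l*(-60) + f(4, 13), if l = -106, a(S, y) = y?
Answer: 6364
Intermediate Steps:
f(N, c) = 4 (f(N, c) = 2**2 = 4)
l*(-60) + f(4, 13) = -106*(-60) + 4 = 6360 + 4 = 6364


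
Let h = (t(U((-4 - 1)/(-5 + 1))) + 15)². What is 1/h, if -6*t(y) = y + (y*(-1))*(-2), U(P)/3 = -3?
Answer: 4/1521 ≈ 0.0026299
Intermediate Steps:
U(P) = -9 (U(P) = 3*(-3) = -9)
t(y) = -y/2 (t(y) = -(y + (y*(-1))*(-2))/6 = -(y - y*(-2))/6 = -(y + 2*y)/6 = -y/2)
h = 1521/4 (h = (-½*(-9) + 15)² = (9/2 + 15)² = (39/2)² = 1521/4 ≈ 380.25)
1/h = 1/(1521/4) = 4/1521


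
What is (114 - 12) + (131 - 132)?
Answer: 101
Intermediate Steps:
(114 - 12) + (131 - 132) = 102 - 1 = 101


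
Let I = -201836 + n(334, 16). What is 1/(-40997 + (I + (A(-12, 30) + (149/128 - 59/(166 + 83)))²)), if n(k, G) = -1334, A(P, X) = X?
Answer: -1015824384/247059170135447 ≈ -4.1117e-6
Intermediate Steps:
I = -203170 (I = -201836 - 1334 = -203170)
1/(-40997 + (I + (A(-12, 30) + (149/128 - 59/(166 + 83)))²)) = 1/(-40997 + (-203170 + (30 + (149/128 - 59/(166 + 83)))²)) = 1/(-40997 + (-203170 + (30 + (149*(1/128) - 59/249))²)) = 1/(-40997 + (-203170 + (30 + (149/128 - 59*1/249))²)) = 1/(-40997 + (-203170 + (30 + (149/128 - 59/249))²)) = 1/(-40997 + (-203170 + (30 + 29549/31872)²)) = 1/(-40997 + (-203170 + (985709/31872)²)) = 1/(-40997 + (-203170 + 971622232681/1015824384)) = 1/(-40997 - 205413417864599/1015824384) = 1/(-247059170135447/1015824384) = -1015824384/247059170135447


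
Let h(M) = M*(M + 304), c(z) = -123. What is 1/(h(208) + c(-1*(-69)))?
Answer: 1/106373 ≈ 9.4009e-6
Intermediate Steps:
h(M) = M*(304 + M)
1/(h(208) + c(-1*(-69))) = 1/(208*(304 + 208) - 123) = 1/(208*512 - 123) = 1/(106496 - 123) = 1/106373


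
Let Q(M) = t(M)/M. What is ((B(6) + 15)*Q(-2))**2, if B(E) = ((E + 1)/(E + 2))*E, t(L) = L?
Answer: 6561/16 ≈ 410.06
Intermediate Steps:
Q(M) = 1 (Q(M) = M/M = 1)
B(E) = E*(1 + E)/(2 + E) (B(E) = ((1 + E)/(2 + E))*E = E*(1 + E)/(2 + E))
((B(6) + 15)*Q(-2))**2 = ((6*(1 + 6)/(2 + 6) + 15)*1)**2 = ((6*7/8 + 15)*1)**2 = ((6*(1/8)*7 + 15)*1)**2 = ((21/4 + 15)*1)**2 = ((81/4)*1)**2 = (81/4)**2 = 6561/16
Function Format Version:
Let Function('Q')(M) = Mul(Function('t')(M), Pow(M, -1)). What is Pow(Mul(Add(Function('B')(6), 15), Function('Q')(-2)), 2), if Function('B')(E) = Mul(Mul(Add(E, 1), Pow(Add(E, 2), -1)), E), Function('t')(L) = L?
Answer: Rational(6561, 16) ≈ 410.06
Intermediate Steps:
Function('Q')(M) = 1 (Function('Q')(M) = Mul(M, Pow(M, -1)) = 1)
Function('B')(E) = Mul(E, Pow(Add(2, E), -1), Add(1, E)) (Function('B')(E) = Mul(Mul(Add(1, E), Pow(Add(2, E), -1)), E) = Mul(Mul(Pow(Add(2, E), -1), Add(1, E)), E) = Mul(E, Pow(Add(2, E), -1), Add(1, E)))
Pow(Mul(Add(Function('B')(6), 15), Function('Q')(-2)), 2) = Pow(Mul(Add(Mul(6, Pow(Add(2, 6), -1), Add(1, 6)), 15), 1), 2) = Pow(Mul(Add(Mul(6, Pow(8, -1), 7), 15), 1), 2) = Pow(Mul(Add(Mul(6, Rational(1, 8), 7), 15), 1), 2) = Pow(Mul(Add(Rational(21, 4), 15), 1), 2) = Pow(Mul(Rational(81, 4), 1), 2) = Pow(Rational(81, 4), 2) = Rational(6561, 16)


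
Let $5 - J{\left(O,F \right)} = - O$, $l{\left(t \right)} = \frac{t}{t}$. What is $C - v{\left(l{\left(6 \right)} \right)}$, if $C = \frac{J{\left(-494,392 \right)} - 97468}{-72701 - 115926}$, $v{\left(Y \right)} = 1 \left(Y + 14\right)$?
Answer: $- \frac{2731448}{188627} \approx -14.481$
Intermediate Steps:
$l{\left(t \right)} = 1$
$J{\left(O,F \right)} = 5 + O$ ($J{\left(O,F \right)} = 5 - - O = 5 + O$)
$v{\left(Y \right)} = 14 + Y$ ($v{\left(Y \right)} = 1 \left(14 + Y\right) = 14 + Y$)
$C = \frac{97957}{188627}$ ($C = \frac{\left(5 - 494\right) - 97468}{-72701 - 115926} = \frac{-489 - 97468}{-188627} = \left(-97957\right) \left(- \frac{1}{188627}\right) = \frac{97957}{188627} \approx 0.51932$)
$C - v{\left(l{\left(6 \right)} \right)} = \frac{97957}{188627} - \left(14 + 1\right) = \frac{97957}{188627} - 15 = - \frac{2731448}{188627}$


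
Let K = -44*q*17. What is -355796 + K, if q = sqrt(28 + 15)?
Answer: -355796 - 748*sqrt(43) ≈ -3.6070e+5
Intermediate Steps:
q = sqrt(43) ≈ 6.5574
K = -748*sqrt(43) (K = -44*sqrt(43)*17 = -748*sqrt(43) ≈ -4905.0)
-355796 + K = -355796 - 748*sqrt(43)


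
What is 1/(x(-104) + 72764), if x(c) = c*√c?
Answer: 18191/1323931140 + 13*I*√26/330982785 ≈ 1.374e-5 + 2.0027e-7*I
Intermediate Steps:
x(c) = c^(3/2)
1/(x(-104) + 72764) = 1/((-104)^(3/2) + 72764) = 1/(-208*I*√26 + 72764) = 1/(72764 - 208*I*√26)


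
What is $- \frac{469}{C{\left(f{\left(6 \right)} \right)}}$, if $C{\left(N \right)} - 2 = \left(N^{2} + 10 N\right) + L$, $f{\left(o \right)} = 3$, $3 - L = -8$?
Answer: $- \frac{469}{52} \approx -9.0192$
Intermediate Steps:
$L = 11$ ($L = 3 - -8 = 3 + 8 = 11$)
$C{\left(N \right)} = 13 + N^{2} + 10 N$ ($C{\left(N \right)} = 2 + \left(\left(N^{2} + 10 N\right) + 11\right) = 2 + \left(11 + N^{2} + 10 N\right) = 13 + N^{2} + 10 N$)
$- \frac{469}{C{\left(f{\left(6 \right)} \right)}} = - \frac{469}{13 + 3^{2} + 10 \cdot 3} = - \frac{469}{13 + 9 + 30} = - \frac{469}{52}$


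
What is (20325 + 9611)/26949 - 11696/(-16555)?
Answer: 18855488/10375365 ≈ 1.8173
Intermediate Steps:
(20325 + 9611)/26949 - 11696/(-16555) = 29936*(1/26949) - 11696*(-1/16555) = 29936/26949 + 272/385 = 18855488/10375365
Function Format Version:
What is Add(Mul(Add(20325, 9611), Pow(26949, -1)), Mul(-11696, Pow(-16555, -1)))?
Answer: Rational(18855488, 10375365) ≈ 1.8173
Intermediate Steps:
Add(Mul(Add(20325, 9611), Pow(26949, -1)), Mul(-11696, Pow(-16555, -1))) = Add(Mul(29936, Rational(1, 26949)), Mul(-11696, Rational(-1, 16555))) = Add(Rational(29936, 26949), Rational(272, 385)) = Rational(18855488, 10375365)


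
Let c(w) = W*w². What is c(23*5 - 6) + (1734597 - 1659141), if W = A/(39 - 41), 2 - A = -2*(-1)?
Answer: 75456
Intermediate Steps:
A = 0 (A = 2 - (-2)*(-1) = 2 - 1*2 = 2 - 2 = 0)
W = 0 (W = 0/(39 - 41) = 0/(-2) = -½*0 = 0)
c(w) = 0 (c(w) = 0*w² = 0)
c(23*5 - 6) + (1734597 - 1659141) = 0 + (1734597 - 1659141) = 0 + 75456 = 75456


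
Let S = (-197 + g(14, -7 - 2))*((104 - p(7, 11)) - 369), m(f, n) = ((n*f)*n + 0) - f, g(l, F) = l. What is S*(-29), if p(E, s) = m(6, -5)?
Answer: -2170563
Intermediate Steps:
m(f, n) = -f + f*n² (m(f, n) = ((f*n)*n + 0) - f = (f*n² + 0) - f = f*n² - f = -f + f*n²)
p(E, s) = 144 (p(E, s) = 6*(-1 + (-5)²) = 6*(-1 + 25) = 6*24 = 144)
S = 74847 (S = (-197 + 14)*((104 - 1*144) - 369) = -183*((104 - 144) - 369) = -183*(-40 - 369) = -183*(-409) = 74847)
S*(-29) = 74847*(-29) = -2170563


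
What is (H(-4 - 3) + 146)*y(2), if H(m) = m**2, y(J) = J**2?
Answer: 780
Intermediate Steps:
(H(-4 - 3) + 146)*y(2) = ((-4 - 3)**2 + 146)*2**2 = ((-7)**2 + 146)*4 = (49 + 146)*4 = 195*4 = 780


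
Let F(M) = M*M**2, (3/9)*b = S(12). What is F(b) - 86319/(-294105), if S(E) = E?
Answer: 4573949733/98035 ≈ 46656.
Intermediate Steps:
b = 36 (b = 3*12 = 36)
F(M) = M**3
F(b) - 86319/(-294105) = 36**3 - 86319/(-294105) = 46656 - 86319*(-1/294105) = 46656 + 28773/98035 = 4573949733/98035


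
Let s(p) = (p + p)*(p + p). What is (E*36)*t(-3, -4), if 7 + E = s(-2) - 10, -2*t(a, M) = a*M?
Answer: 216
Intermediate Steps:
s(p) = 4*p**2 (s(p) = (2*p)*(2*p) = 4*p**2)
t(a, M) = -M*a/2 (t(a, M) = -a*M/2 = -M*a/2)
E = -1 (E = -7 + (4*(-2)**2 - 10) = -7 + (4*4 - 10) = -7 + (16 - 10) = -7 + 6 = -1)
(E*36)*t(-3, -4) = (-1*36)*(-1/2*(-4)*(-3)) = -36*(-6) = 216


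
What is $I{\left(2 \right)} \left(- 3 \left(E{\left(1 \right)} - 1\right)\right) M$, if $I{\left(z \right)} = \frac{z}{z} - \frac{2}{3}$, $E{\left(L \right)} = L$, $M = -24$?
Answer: $0$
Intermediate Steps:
$I{\left(z \right)} = \frac{1}{3}$ ($I{\left(z \right)} = 1 - \frac{2}{3} = \frac{1}{3}$)
$I{\left(2 \right)} \left(- 3 \left(E{\left(1 \right)} - 1\right)\right) M = \frac{\left(-3\right) \left(1 - 1\right)}{3} \left(-24\right) = \frac{\left(-3\right) 0}{3} \left(-24\right) = \frac{1}{3} \cdot 0 \left(-24\right) = 0 \left(-24\right) = 0$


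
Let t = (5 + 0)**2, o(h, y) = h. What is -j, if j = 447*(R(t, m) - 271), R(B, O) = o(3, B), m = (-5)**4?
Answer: 119796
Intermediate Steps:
m = 625
t = 25 (t = 5**2 = 25)
R(B, O) = 3
j = -119796 (j = 447*(3 - 271) = 447*(-268) = -119796)
-j = -1*(-119796) = 119796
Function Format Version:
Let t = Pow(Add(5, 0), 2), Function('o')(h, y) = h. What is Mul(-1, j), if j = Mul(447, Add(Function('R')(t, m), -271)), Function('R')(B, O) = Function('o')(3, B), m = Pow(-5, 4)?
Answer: 119796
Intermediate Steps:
m = 625
t = 25 (t = Pow(5, 2) = 25)
Function('R')(B, O) = 3
j = -119796 (j = Mul(447, Add(3, -271)) = Mul(447, -268) = -119796)
Mul(-1, j) = Mul(-1, -119796) = 119796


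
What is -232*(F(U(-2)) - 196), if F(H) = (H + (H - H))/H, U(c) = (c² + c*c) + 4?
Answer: 45240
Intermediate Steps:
U(c) = 4 + 2*c² (U(c) = (c² + c²) + 4 = 2*c² + 4 = 4 + 2*c²)
F(H) = 1 (F(H) = (H + 0)/H = H/H = 1)
-232*(F(U(-2)) - 196) = -232*(1 - 196) = -232*(-195) = 45240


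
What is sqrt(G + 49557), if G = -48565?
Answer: 4*sqrt(62) ≈ 31.496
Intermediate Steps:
sqrt(G + 49557) = sqrt(-48565 + 49557) = sqrt(992) = 4*sqrt(62)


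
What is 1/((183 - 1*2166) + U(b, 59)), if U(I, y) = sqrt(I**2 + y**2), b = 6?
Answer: -1983/3928772 - sqrt(3517)/3928772 ≈ -0.00051983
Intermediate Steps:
1/((183 - 1*2166) + U(b, 59)) = 1/((183 - 1*2166) + sqrt(6**2 + 59**2)) = 1/((183 - 2166) + sqrt(36 + 3481)) = 1/(-1983 + sqrt(3517))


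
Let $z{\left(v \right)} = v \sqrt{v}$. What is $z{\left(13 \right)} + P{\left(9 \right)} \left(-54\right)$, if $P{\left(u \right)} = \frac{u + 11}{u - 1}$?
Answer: $-135 + 13 \sqrt{13} \approx -88.128$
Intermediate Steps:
$z{\left(v \right)} = v^{\frac{3}{2}}$
$P{\left(u \right)} = \frac{11 + u}{-1 + u}$
$z{\left(13 \right)} + P{\left(9 \right)} \left(-54\right) = 13^{\frac{3}{2}} + \frac{11 + 9}{-1 + 9} \left(-54\right) = 13 \sqrt{13} + \frac{1}{8} \cdot 20 \left(-54\right) = 13 \sqrt{13} + \frac{5}{2} \left(-54\right) = 13 \sqrt{13} - 135 = -135 + 13 \sqrt{13}$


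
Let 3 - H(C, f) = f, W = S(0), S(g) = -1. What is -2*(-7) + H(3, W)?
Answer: 18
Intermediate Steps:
W = -1
H(C, f) = 3 - f
-2*(-7) + H(3, W) = -2*(-7) + (3 - 1*(-1)) = 14 + (3 + 1) = 14 + 4 = 18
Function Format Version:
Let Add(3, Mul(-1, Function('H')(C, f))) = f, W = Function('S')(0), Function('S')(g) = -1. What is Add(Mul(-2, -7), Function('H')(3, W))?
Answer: 18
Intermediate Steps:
W = -1
Function('H')(C, f) = Add(3, Mul(-1, f))
Add(Mul(-2, -7), Function('H')(3, W)) = Add(Mul(-2, -7), Add(3, Mul(-1, -1))) = Add(14, Add(3, 1)) = Add(14, 4) = 18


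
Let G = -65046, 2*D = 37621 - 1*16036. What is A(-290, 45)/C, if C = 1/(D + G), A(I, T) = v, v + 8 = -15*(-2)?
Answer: -1193577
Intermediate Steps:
D = 21585/2 (D = (37621 - 1*16036)/2 = (37621 - 16036)/2 = (½)*21585 = 21585/2 ≈ 10793.)
v = 22 (v = -8 - 15*(-2) = -8 + 30 = 22)
A(I, T) = 22
C = -2/108507 (C = 1/(21585/2 - 65046) = 1/(-108507/2) = -2/108507 ≈ -1.8432e-5)
A(-290, 45)/C = 22/(-2/108507) = 22*(-108507/2) = -1193577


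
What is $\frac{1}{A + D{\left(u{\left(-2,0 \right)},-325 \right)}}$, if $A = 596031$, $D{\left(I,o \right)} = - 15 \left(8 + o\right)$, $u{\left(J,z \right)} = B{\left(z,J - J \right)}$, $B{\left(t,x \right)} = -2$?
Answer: $\frac{1}{600786} \approx 1.6645 \cdot 10^{-6}$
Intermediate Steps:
$u{\left(J,z \right)} = -2$
$D{\left(I,o \right)} = -120 - 15 o$
$\frac{1}{A + D{\left(u{\left(-2,0 \right)},-325 \right)}} = \frac{1}{596031 - -4755} = \frac{1}{596031 + \left(-120 + 4875\right)} = \frac{1}{596031 + 4755} = \frac{1}{600786}$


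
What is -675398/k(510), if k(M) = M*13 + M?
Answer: -337699/3570 ≈ -94.594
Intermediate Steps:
k(M) = 14*M (k(M) = 13*M + M = 14*M)
-675398/k(510) = -675398/(14*510) = -675398/7140 = -675398*1/7140 = -337699/3570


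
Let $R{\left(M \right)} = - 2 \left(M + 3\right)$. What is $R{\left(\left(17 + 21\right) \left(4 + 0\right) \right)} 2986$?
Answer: $-925660$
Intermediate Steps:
$R{\left(M \right)} = -6 - 2 M$ ($R{\left(M \right)} = - 2 \left(3 + M\right) = -6 - 2 M$)
$R{\left(\left(17 + 21\right) \left(4 + 0\right) \right)} 2986 = \left(-6 - 2 \left(17 + 21\right) \left(4 + 0\right)\right) 2986 = \left(-6 - 2 \cdot 38 \cdot 4\right) 2986 = \left(-6 - 304\right) 2986 = \left(-310\right) 2986 = -925660$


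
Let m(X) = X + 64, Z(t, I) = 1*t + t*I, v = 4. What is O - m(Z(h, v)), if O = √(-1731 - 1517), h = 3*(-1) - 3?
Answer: -34 + 4*I*√203 ≈ -34.0 + 56.991*I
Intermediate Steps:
h = -6 (h = -3 - 3 = -6)
Z(t, I) = t + I*t
m(X) = 64 + X
O = 4*I*√203 (O = √(-3248) = 4*I*√203 ≈ 56.991*I)
O - m(Z(h, v)) = 4*I*√203 - (64 - 6*(1 + 4)) = 4*I*√203 - (64 - 6*5) = 4*I*√203 - (64 - 30) = 4*I*√203 - 1*34 = 4*I*√203 - 34 = -34 + 4*I*√203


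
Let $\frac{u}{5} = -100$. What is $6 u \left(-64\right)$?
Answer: $192000$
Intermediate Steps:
$u = -500$ ($u = 5 \left(-100\right) = -500$)
$6 u \left(-64\right) = 6 \left(-500\right) \left(-64\right) = \left(-3000\right) \left(-64\right) = 192000$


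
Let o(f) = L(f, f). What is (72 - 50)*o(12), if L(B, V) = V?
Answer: 264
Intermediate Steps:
o(f) = f
(72 - 50)*o(12) = (72 - 50)*12 = 22*12 = 264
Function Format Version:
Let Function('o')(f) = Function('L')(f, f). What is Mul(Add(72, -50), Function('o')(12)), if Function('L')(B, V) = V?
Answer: 264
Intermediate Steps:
Function('o')(f) = f
Mul(Add(72, -50), Function('o')(12)) = Mul(Add(72, -50), 12) = Mul(22, 12) = 264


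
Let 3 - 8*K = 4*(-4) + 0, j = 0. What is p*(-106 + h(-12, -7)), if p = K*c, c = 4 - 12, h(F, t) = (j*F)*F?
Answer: 2014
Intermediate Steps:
h(F, t) = 0 (h(F, t) = (0*F)*F = 0*F = 0)
K = 19/8 (K = 3/8 - (4*(-4) + 0)/8 = 3/8 - (-16 + 0)/8 = 3/8 - 1/8*(-16) = 3/8 + 2 = 19/8 ≈ 2.3750)
c = -8
p = -19 (p = (19/8)*(-8) = -19)
p*(-106 + h(-12, -7)) = -19*(-106 + 0) = -19*(-106) = 2014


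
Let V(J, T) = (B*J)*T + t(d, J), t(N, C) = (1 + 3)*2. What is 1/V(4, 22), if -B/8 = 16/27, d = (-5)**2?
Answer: -27/11048 ≈ -0.0024439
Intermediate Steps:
d = 25
B = -128/27 ≈ -4.7407
t(N, C) = 8 (t(N, C) = 4*2 = 8)
V(J, T) = 8 - 128*J*T/27 (V(J, T) = (-128*J/27)*T + 8 = -128*J*T/27 + 8 = 8 - 128*J*T/27)
1/V(4, 22) = 1/(8 - 128/27*4*22) = 1/(8 - 11264/27) = 1/(-11048/27) = -27/11048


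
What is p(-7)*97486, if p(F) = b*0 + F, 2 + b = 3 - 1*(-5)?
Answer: -682402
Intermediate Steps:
b = 6 (b = -2 + (3 - 1*(-5)) = -2 + (3 + 5) = -2 + 8 = 6)
p(F) = F (p(F) = 6*0 + F = 0 + F = F)
p(-7)*97486 = -7*97486 = -682402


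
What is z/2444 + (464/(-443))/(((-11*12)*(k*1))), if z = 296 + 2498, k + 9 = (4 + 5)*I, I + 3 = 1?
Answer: 551272309/482339286 ≈ 1.1429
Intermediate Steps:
I = -2 (I = -3 + 1 = -2)
k = -27 (k = -9 + (4 + 5)*(-2) = -9 + 9*(-2) = -9 - 18 = -27)
z = 2794
z/2444 + (464/(-443))/(((-11*12)*(k*1))) = 2794/2444 + (464/(-443))/(((-11*12)*(-27*1))) = 2794*(1/2444) + (464*(-1/443))/((-132*(-27))) = 1397/1222 - 464/443/3564 = 1397/1222 - 464/443*1/3564 = 1397/1222 - 116/394713 = 551272309/482339286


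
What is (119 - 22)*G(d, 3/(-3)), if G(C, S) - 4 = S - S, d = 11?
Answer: 388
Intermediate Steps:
G(C, S) = 4 (G(C, S) = 4 + (S - S) = 4 + 0 = 4)
(119 - 22)*G(d, 3/(-3)) = (119 - 22)*4 = 97*4 = 388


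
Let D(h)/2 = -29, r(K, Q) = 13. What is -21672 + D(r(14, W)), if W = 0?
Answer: -21730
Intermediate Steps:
D(h) = -58 (D(h) = 2*(-29) = -58)
-21672 + D(r(14, W)) = -21672 - 58 = -21730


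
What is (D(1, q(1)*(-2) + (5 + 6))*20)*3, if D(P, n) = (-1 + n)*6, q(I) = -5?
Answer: 7200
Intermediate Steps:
D(P, n) = -6 + 6*n
(D(1, q(1)*(-2) + (5 + 6))*20)*3 = ((-6 + 6*(-5*(-2) + (5 + 6)))*20)*3 = ((-6 + 6*(10 + 11))*20)*3 = ((-6 + 6*21)*20)*3 = ((-6 + 126)*20)*3 = (120*20)*3 = 2400*3 = 7200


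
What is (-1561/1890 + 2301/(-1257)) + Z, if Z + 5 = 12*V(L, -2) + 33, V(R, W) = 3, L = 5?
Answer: 6939793/113130 ≈ 61.344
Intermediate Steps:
Z = 64 (Z = -5 + (12*3 + 33) = -5 + (36 + 33) = -5 + 69 = 64)
(-1561/1890 + 2301/(-1257)) + Z = (-1561/1890 + 2301/(-1257)) + 64 = (-1561*1/1890 + 2301*(-1/1257)) + 64 = (-223/270 - 767/419) + 64 = -300527/113130 + 64 = 6939793/113130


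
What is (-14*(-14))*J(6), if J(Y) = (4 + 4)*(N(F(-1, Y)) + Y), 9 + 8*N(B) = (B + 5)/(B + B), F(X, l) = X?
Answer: 7252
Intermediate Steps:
N(B) = -9/8 + (5 + B)/(16*B) (N(B) = -9/8 + ((B + 5)/(B + B))/8 = -9/8 + ((5 + B)/((2*B)))/8 = -9/8 + ((5 + B)*(1/(2*B)))/8 = -9/8 + ((5 + B)/(2*B))/8 = -9/8 + (5 + B)/(16*B))
J(Y) = -11 + 8*Y (J(Y) = (4 + 4)*((1/16)*(5 - 17*(-1))/(-1) + Y) = 8*((1/16)*(-1)*(5 + 17) + Y) = 8*((1/16)*(-1)*22 + Y) = 8*(-11/8 + Y) = -11 + 8*Y)
(-14*(-14))*J(6) = (-14*(-14))*(-11 + 8*6) = 196*(-11 + 48) = 196*37 = 7252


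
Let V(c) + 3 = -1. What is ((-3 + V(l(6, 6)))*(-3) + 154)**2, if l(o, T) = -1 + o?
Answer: 30625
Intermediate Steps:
V(c) = -4 (V(c) = -3 - 1 = -4)
((-3 + V(l(6, 6)))*(-3) + 154)**2 = ((-3 - 4)*(-3) + 154)**2 = (-7*(-3) + 154)**2 = (21 + 154)**2 = 175**2 = 30625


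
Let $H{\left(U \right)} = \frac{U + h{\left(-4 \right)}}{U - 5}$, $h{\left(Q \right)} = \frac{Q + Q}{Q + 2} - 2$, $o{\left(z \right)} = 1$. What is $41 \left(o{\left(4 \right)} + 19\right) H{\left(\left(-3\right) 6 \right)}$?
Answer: $\frac{13120}{23} \approx 570.43$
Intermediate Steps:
$h{\left(Q \right)} = -2 + \frac{2 Q}{2 + Q}$ ($h{\left(Q \right)} = \frac{2 Q}{2 + Q} - 2 = -2 + \frac{2 Q}{2 + Q}$)
$H{\left(U \right)} = \frac{2 + U}{-5 + U}$ ($H{\left(U \right)} = \frac{U - \frac{4}{2 - 4}}{U - 5} = \frac{U - \frac{4}{-2}}{-5 + U} = \frac{U - -2}{-5 + U} = \frac{U + 2}{-5 + U} = \frac{2 + U}{-5 + U}$)
$41 \left(o{\left(4 \right)} + 19\right) H{\left(\left(-3\right) 6 \right)} = 41 \left(1 + 19\right) \frac{2 - 18}{-5 - 18} = 41 \cdot 20 \frac{2 - 18}{-5 - 18} = 820 \frac{1}{-23} \left(-16\right) = 820 \left(\left(- \frac{1}{23}\right) \left(-16\right)\right) = 820 \cdot \frac{16}{23} = \frac{13120}{23}$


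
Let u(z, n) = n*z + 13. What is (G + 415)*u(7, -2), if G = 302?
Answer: -717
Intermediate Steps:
u(z, n) = 13 + n*z
(G + 415)*u(7, -2) = (302 + 415)*(13 - 2*7) = 717*(13 - 14) = 717*(-1) = -717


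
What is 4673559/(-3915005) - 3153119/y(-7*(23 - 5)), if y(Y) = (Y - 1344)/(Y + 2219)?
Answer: 738199507416103/164430210 ≈ 4.4894e+6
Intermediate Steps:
y(Y) = (-1344 + Y)/(2219 + Y)
4673559/(-3915005) - 3153119/y(-7*(23 - 5)) = 4673559/(-3915005) - 3153119*(2219 - 7*(23 - 5))/(-1344 - 7*(23 - 5)) = 4673559*(-1/3915005) - 3153119*(2219 - 7*18)/(-1344 - 7*18) = -4673559/3915005 - 3153119*(2219 - 126)/(-1344 - 126) = -4673559/3915005 - 3153119/(-1470/2093) = -4673559/3915005 - 3153119/((1/2093)*(-1470)) = -4673559/3915005 - 3153119/(-210/299) = -4673559/3915005 - 3153119*(-299/210) = -4673559/3915005 + 942782581/210 = 738199507416103/164430210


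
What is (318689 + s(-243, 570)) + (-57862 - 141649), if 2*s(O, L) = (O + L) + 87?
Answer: 119385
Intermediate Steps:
s(O, L) = 87/2 + L/2 + O/2 (s(O, L) = ((O + L) + 87)/2 = ((L + O) + 87)/2 = (87 + L + O)/2 = 87/2 + L/2 + O/2)
(318689 + s(-243, 570)) + (-57862 - 141649) = (318689 + (87/2 + (1/2)*570 + (1/2)*(-243))) + (-57862 - 141649) = (318689 + (87/2 + 285 - 243/2)) - 199511 = (318689 + 207) - 199511 = 318896 - 199511 = 119385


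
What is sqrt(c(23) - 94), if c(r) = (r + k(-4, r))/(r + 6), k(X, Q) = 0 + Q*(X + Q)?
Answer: I*sqrt(65714)/29 ≈ 8.8396*I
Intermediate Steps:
k(X, Q) = Q*(Q + X) (k(X, Q) = 0 + Q*(Q + X) = Q*(Q + X))
c(r) = (r + r*(-4 + r))/(6 + r) (c(r) = (r + r*(r - 4))/(r + 6) = (r + r*(-4 + r))/(6 + r))
sqrt(c(23) - 94) = sqrt(23*(-3 + 23)/(6 + 23) - 94) = sqrt(23*20/29 - 94) = sqrt(23*(1/29)*20 - 94) = sqrt(460/29 - 94) = sqrt(-2266/29) = I*sqrt(65714)/29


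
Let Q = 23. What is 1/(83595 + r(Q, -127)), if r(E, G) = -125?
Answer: 1/83470 ≈ 1.1980e-5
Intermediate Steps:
1/(83595 + r(Q, -127)) = 1/(83595 - 125) = 1/83470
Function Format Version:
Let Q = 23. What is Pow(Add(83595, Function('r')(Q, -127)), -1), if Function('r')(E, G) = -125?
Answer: Rational(1, 83470) ≈ 1.1980e-5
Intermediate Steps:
Pow(Add(83595, Function('r')(Q, -127)), -1) = Pow(Add(83595, -125), -1) = Pow(83470, -1) = Rational(1, 83470)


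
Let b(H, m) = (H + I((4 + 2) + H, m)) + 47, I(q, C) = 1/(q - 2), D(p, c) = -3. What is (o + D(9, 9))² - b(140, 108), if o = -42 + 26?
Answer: 25055/144 ≈ 173.99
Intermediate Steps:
I(q, C) = 1/(-2 + q)
o = -16
b(H, m) = 47 + H + 1/(4 + H) (b(H, m) = (H + 1/(-2 + ((4 + 2) + H))) + 47 = (H + 1/(-2 + (6 + H))) + 47 = (H + 1/(4 + H)) + 47 = 47 + H + 1/(4 + H))
(o + D(9, 9))² - b(140, 108) = (-16 - 3)² - (1 + (4 + 140)*(47 + 140))/(4 + 140) = (-19)² - (1 + 144*187)/144 = 361 - (1 + 26928)/144 = 361 - 26929/144 = 25055/144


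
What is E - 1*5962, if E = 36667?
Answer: 30705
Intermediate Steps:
E - 1*5962 = 36667 - 1*5962 = 36667 - 5962 = 30705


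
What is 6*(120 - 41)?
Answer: 474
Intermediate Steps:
6*(120 - 41) = 6*79 = 474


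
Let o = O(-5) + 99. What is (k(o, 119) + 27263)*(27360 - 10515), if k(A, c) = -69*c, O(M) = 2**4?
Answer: 320930940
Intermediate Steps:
O(M) = 16
o = 115 (o = 16 + 99 = 115)
(k(o, 119) + 27263)*(27360 - 10515) = (-69*119 + 27263)*(27360 - 10515) = (-8211 + 27263)*16845 = 19052*16845 = 320930940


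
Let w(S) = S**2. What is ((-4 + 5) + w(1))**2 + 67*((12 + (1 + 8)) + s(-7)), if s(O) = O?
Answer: 942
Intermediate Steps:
((-4 + 5) + w(1))**2 + 67*((12 + (1 + 8)) + s(-7)) = ((-4 + 5) + 1**2)**2 + 67*((12 + (1 + 8)) - 7) = (1 + 1)**2 + 67*((12 + 9) - 7) = 2**2 + 67*(21 - 7) = 4 + 67*14 = 4 + 938 = 942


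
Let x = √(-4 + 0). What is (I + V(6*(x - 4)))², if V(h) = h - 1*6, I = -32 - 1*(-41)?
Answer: 297 - 504*I ≈ 297.0 - 504.0*I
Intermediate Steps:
x = 2*I (x = √(-4) = 2*I ≈ 2.0*I)
I = 9 (I = -32 + 41 = 9)
V(h) = -6 + h (V(h) = h - 6 = -6 + h)
(I + V(6*(x - 4)))² = (9 + (-6 + 6*(2*I - 4)))² = (9 + (-6 + 6*(-4 + 2*I)))² = (9 + (-6 + (-24 + 12*I)))² = (9 + (-30 + 12*I))² = (-21 + 12*I)²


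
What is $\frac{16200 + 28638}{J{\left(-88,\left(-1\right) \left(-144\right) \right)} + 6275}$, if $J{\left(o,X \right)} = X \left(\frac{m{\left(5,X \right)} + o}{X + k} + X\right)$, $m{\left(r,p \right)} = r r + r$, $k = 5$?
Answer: $\frac{126054}{75779} \approx 1.6634$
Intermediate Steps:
$m{\left(r,p \right)} = r + r^{2}$ ($m{\left(r,p \right)} = r^{2} + r = r + r^{2}$)
$J{\left(o,X \right)} = X \left(X + \frac{30 + o}{5 + X}\right)$ ($J{\left(o,X \right)} = X \left(\frac{5 \left(1 + 5\right) + o}{X + 5} + X\right) = X \left(\frac{5 \cdot 6 + o}{5 + X} + X\right) = X \left(\frac{30 + o}{5 + X} + X\right) = X \left(X + \frac{30 + o}{5 + X}\right)$)
$\frac{16200 + 28638}{J{\left(-88,\left(-1\right) \left(-144\right) \right)} + 6275} = \frac{16200 + 28638}{\frac{\left(-1\right) \left(-144\right) \left(30 - 88 + \left(\left(-1\right) \left(-144\right)\right)^{2} + 5 \left(\left(-1\right) \left(-144\right)\right)\right)}{5 - -144} + 6275} = \frac{44838}{\frac{144 \left(30 - 88 + 144^{2} + 5 \cdot 144\right)}{5 + 144} + 6275} = \frac{44838}{\frac{144 \left(30 - 88 + 20736 + 720\right)}{149} + 6275} = \frac{44838}{144 \cdot \frac{1}{149} \cdot 21398 + 6275} = \frac{44838}{\frac{3081312}{149} + 6275} = \frac{44838}{\frac{4016287}{149}} = 44838 \cdot \frac{149}{4016287} = \frac{126054}{75779}$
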